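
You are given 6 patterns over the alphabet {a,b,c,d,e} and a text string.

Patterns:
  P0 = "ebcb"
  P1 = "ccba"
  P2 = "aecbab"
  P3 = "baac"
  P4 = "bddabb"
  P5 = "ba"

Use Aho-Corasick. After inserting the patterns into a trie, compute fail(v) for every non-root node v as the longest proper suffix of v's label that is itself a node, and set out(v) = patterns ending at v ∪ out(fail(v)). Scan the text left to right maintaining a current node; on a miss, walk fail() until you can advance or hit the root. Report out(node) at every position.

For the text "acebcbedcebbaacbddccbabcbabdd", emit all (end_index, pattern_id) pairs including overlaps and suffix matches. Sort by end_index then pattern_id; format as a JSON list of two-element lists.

Construct AC machine:
Trie (insert patterns):
  n0 'ε': a→9 b→15 c→5 e→1
  n1 'e': b→2
  n2 'eb': c→3
  n3 'ebc': b→4
  n4 'ebcb': ·  ←P0
  n5 'c': c→6
  n6 'cc': b→7
  n7 'ccb': a→8
  n8 'ccba': ·  ←P1
  n9 'a': e→10
  n10 'ae': c→11
  n11 'aec': b→12
  n12 'aecb': a→13
  n13 'aecba': b→14
  n14 'aecbab': ·  ←P2
  n15 'b': a→16 d→19
  n16 'ba': a→17  ←P5
  n17 'baa': c→18
  n18 'baac': ·  ←P3
  n19 'bd': d→20
  n20 'bdd': a→21
  n21 'bdda': b→22
  n22 'bddab': b→23
  n23 'bddabb': ·  ←P4

Failure links (BFS by depth):
  fail(1) 'e': from fail(0)=0 chase 'e': 0 ⇒ 0;  out=∅∪out(0)=∅
  fail(5) 'c': from fail(0)=0 chase 'c': 0 ⇒ 0;  out=∅∪out(0)=∅
  fail(9) 'a': from fail(0)=0 chase 'a': 0 ⇒ 0;  out=∅∪out(0)=∅
  fail(15) 'b': from fail(0)=0 chase 'b': 0 ⇒ 0;  out=∅∪out(0)=∅
  fail(2) 'eb': from fail(1)=0 chase 'b': 0 ⇒ 15;  out=∅∪out(15)=∅
  fail(6) 'cc': from fail(5)=0 chase 'c': 0 ⇒ 5;  out=∅∪out(5)=∅
  fail(10) 'ae': from fail(9)=0 chase 'e': 0 ⇒ 1;  out=∅∪out(1)=∅
  fail(16) 'ba': from fail(15)=0 chase 'a': 0 ⇒ 9;  out={5}∪out(9)={5}
  fail(19) 'bd': from fail(15)=0 chase 'd': 0 ⇒ 0;  out=∅∪out(0)=∅
  fail(3) 'ebc': from fail(2)=15 chase 'c': 15→0 ⇒ 5;  out=∅∪out(5)=∅
  fail(7) 'ccb': from fail(6)=5 chase 'b': 5→0 ⇒ 15;  out=∅∪out(15)=∅
  fail(11) 'aec': from fail(10)=1 chase 'c': 1→0 ⇒ 5;  out=∅∪out(5)=∅
  fail(17) 'baa': from fail(16)=9 chase 'a': 9→0 ⇒ 9;  out=∅∪out(9)=∅
  fail(20) 'bdd': from fail(19)=0 chase 'd': 0 ⇒ 0;  out=∅∪out(0)=∅
  fail(4) 'ebcb': from fail(3)=5 chase 'b': 5→0 ⇒ 15;  out={0}∪out(15)={0}
  fail(8) 'ccba': from fail(7)=15 chase 'a': 15 ⇒ 16;  out={1}∪out(16)={1,5}
  fail(12) 'aecb': from fail(11)=5 chase 'b': 5→0 ⇒ 15;  out=∅∪out(15)=∅
  fail(18) 'baac': from fail(17)=9 chase 'c': 9→0 ⇒ 5;  out={3}∪out(5)={3}
  fail(21) 'bdda': from fail(20)=0 chase 'a': 0 ⇒ 9;  out=∅∪out(9)=∅
  fail(13) 'aecba': from fail(12)=15 chase 'a': 15 ⇒ 16;  out=∅∪out(16)={5}
  fail(22) 'bddab': from fail(21)=9 chase 'b': 9→0 ⇒ 15;  out=∅∪out(15)=∅
  fail(14) 'aecbab': from fail(13)=16 chase 'b': 16→9→0 ⇒ 15;  out={2}∪out(15)={2}
  fail(23) 'bddabb': from fail(22)=15 chase 'b': 15→0 ⇒ 15;  out={4}∪out(15)={4}

Text stream:
[0] read 'a'  n0⇒n9
[1] read 'c'  n9⇒n5 (via fail)
[2] read 'e'  n5⇒n1 (via fail)
[3] read 'b'  n1⇒n2
[4] read 'c'  n2⇒n3
[5] read 'b'  n3⇒n4  emit P0@[2:5]
[6] read 'e'  n4⇒n1 (via fail)
[7] read 'd'  n1⇒n0 (via fail)
[8] read 'c'  n0⇒n5
[9] read 'e'  n5⇒n1 (via fail)
[10] read 'b'  n1⇒n2
[11] read 'b'  n2⇒n15 (via fail)
[12] read 'a'  n15⇒n16  emit P5@[11:12]
[13] read 'a'  n16⇒n17
[14] read 'c'  n17⇒n18  emit P3@[11:14]
[15] read 'b'  n18⇒n15 (via fail)
[16] read 'd'  n15⇒n19
[17] read 'd'  n19⇒n20
[18] read 'c'  n20⇒n5 (via fail)
[19] read 'c'  n5⇒n6
[20] read 'b'  n6⇒n7
[21] read 'a'  n7⇒n8  emit P1@[18:21],P5@[20:21]
[22] read 'b'  n8⇒n15 (via fail)
[23] read 'c'  n15⇒n5 (via fail)
[24] read 'b'  n5⇒n15 (via fail)
[25] read 'a'  n15⇒n16  emit P5@[24:25]
[26] read 'b'  n16⇒n15 (via fail)
[27] read 'd'  n15⇒n19
[28] read 'd'  n19⇒n20

All matches (sorted): [[5,0],[12,5],[14,3],[21,1],[21,5],[25,5]]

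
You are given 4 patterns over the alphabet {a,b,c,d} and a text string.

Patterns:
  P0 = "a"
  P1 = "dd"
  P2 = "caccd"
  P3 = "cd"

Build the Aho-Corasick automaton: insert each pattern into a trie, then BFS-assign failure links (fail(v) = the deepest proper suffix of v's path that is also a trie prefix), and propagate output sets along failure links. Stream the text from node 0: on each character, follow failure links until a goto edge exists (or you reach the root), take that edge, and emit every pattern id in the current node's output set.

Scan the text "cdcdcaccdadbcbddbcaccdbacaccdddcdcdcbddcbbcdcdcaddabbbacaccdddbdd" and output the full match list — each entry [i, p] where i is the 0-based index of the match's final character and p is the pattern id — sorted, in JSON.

Build:
Trie (insert patterns):
  n0 'ε': a→1 c→4 d→2
  n1 'a': ·  ←P0
  n2 'd': d→3
  n3 'dd': ·  ←P1
  n4 'c': a→5 d→9
  n5 'ca': c→6
  n6 'cac': c→7
  n7 'cacc': d→8
  n8 'caccd': ·  ←P2
  n9 'cd': ·  ←P3

BFS fail/out derivation:
  fail(1) 'a': from fail(0)=0 chase 'a': 0 ⇒ 0;  out={0}∪out(0)={0}
  fail(2) 'd': from fail(0)=0 chase 'd': 0 ⇒ 0;  out=∅∪out(0)=∅
  fail(4) 'c': from fail(0)=0 chase 'c': 0 ⇒ 0;  out=∅∪out(0)=∅
  fail(3) 'dd': from fail(2)=0 chase 'd': 0 ⇒ 2;  out={1}∪out(2)={1}
  fail(5) 'ca': from fail(4)=0 chase 'a': 0 ⇒ 1;  out=∅∪out(1)={0}
  fail(9) 'cd': from fail(4)=0 chase 'd': 0 ⇒ 2;  out={3}∪out(2)={3}
  fail(6) 'cac': from fail(5)=1 chase 'c': 1→0 ⇒ 4;  out=∅∪out(4)=∅
  fail(7) 'cacc': from fail(6)=4 chase 'c': 4→0 ⇒ 4;  out=∅∪out(4)=∅
  fail(8) 'caccd': from fail(7)=4 chase 'd': 4 ⇒ 9;  out={2}∪out(9)={2,3}

Scan:
pos 0 'c': at 4
pos 1 'd': at 9  ** P3@[0:1]
pos 2 'c': at 4 (fail-walked)
pos 3 'd': at 9  ** P3@[2:3]
pos 4 'c': at 4 (fail-walked)
pos 5 'a': at 5  ** P0@[5:5]
pos 6 'c': at 6
pos 7 'c': at 7
pos 8 'd': at 8  ** P2@[4:8],P3@[7:8]
pos 9 'a': at 1 (fail-walked)  ** P0@[9:9]
pos 10 'd': at 2 (fail-walked)
pos 11 'b': at 0 (fail-walked)
pos 12 'c': at 4
pos 13 'b': at 0 (fail-walked)
pos 14 'd': at 2
pos 15 'd': at 3  ** P1@[14:15]
pos 16 'b': at 0 (fail-walked)
pos 17 'c': at 4
pos 18 'a': at 5  ** P0@[18:18]
pos 19 'c': at 6
pos 20 'c': at 7
pos 21 'd': at 8  ** P2@[17:21],P3@[20:21]
pos 22 'b': at 0 (fail-walked)
pos 23 'a': at 1  ** P0@[23:23]
pos 24 'c': at 4 (fail-walked)
pos 25 'a': at 5  ** P0@[25:25]
pos 26 'c': at 6
pos 27 'c': at 7
pos 28 'd': at 8  ** P2@[24:28],P3@[27:28]
pos 29 'd': at 3 (fail-walked)  ** P1@[28:29]
pos 30 'd': at 3 (fail-walked)  ** P1@[29:30]
pos 31 'c': at 4 (fail-walked)
pos 32 'd': at 9  ** P3@[31:32]
pos 33 'c': at 4 (fail-walked)
pos 34 'd': at 9  ** P3@[33:34]
pos 35 'c': at 4 (fail-walked)
pos 36 'b': at 0 (fail-walked)
pos 37 'd': at 2
pos 38 'd': at 3  ** P1@[37:38]
pos 39 'c': at 4 (fail-walked)
pos 40 'b': at 0 (fail-walked)
pos 41 'b': at 0
pos 42 'c': at 4
pos 43 'd': at 9  ** P3@[42:43]
pos 44 'c': at 4 (fail-walked)
pos 45 'd': at 9  ** P3@[44:45]
pos 46 'c': at 4 (fail-walked)
pos 47 'a': at 5  ** P0@[47:47]
pos 48 'd': at 2 (fail-walked)
pos 49 'd': at 3  ** P1@[48:49]
pos 50 'a': at 1 (fail-walked)  ** P0@[50:50]
pos 51 'b': at 0 (fail-walked)
pos 52 'b': at 0
pos 53 'b': at 0
pos 54 'a': at 1  ** P0@[54:54]
pos 55 'c': at 4 (fail-walked)
pos 56 'a': at 5  ** P0@[56:56]
pos 57 'c': at 6
pos 58 'c': at 7
pos 59 'd': at 8  ** P2@[55:59],P3@[58:59]
pos 60 'd': at 3 (fail-walked)  ** P1@[59:60]
pos 61 'd': at 3 (fail-walked)  ** P1@[60:61]
pos 62 'b': at 0 (fail-walked)
pos 63 'd': at 2
pos 64 'd': at 3  ** P1@[63:64]

Result: [[1,3],[3,3],[5,0],[8,2],[8,3],[9,0],[15,1],[18,0],[21,2],[21,3],[23,0],[25,0],[28,2],[28,3],[29,1],[30,1],[32,3],[34,3],[38,1],[43,3],[45,3],[47,0],[49,1],[50,0],[54,0],[56,0],[59,2],[59,3],[60,1],[61,1],[64,1]]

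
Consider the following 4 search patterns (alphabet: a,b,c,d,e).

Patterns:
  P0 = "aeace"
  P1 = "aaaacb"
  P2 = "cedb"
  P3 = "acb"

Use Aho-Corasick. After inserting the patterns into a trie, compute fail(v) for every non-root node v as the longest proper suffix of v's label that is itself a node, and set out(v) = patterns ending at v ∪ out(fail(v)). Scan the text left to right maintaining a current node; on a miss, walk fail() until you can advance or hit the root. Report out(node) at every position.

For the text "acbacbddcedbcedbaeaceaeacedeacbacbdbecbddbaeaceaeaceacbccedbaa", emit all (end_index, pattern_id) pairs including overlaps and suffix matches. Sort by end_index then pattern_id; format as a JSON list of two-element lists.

Construct AC machine:
Trie nodes:
  0='ε' goto a→1 c→11
  1='a' goto a→6 c→15 e→2
  2='ae' goto a→3
  3='aea' goto c→4
  4='aeac' goto e→5
  5='aeace' goto ·  [P0 ends]
  6='aa' goto a→7
  7='aaa' goto a→8
  8='aaaa' goto c→9
  9='aaaac' goto b→10
  10='aaaacb' goto ·  [P1 ends]
  11='c' goto e→12
  12='ce' goto d→13
  13='ced' goto b→14
  14='cedb' goto ·  [P2 ends]
  15='ac' goto b→16
  16='acb' goto ·  [P3 ends]

BFS fail/out derivation:
  n1('a'): parent n0 fail=0; on 'a' 0 → fail=0;  out ∅∪∅=∅
  n11('c'): parent n0 fail=0; on 'c' 0 → fail=0;  out ∅∪∅=∅
  n2('ae'): parent n1 fail=0; on 'e' 0 → fail=0;  out ∅∪∅=∅
  n6('aa'): parent n1 fail=0; on 'a' 0 → fail=1;  out ∅∪∅=∅
  n12('ce'): parent n11 fail=0; on 'e' 0 → fail=0;  out ∅∪∅=∅
  n15('ac'): parent n1 fail=0; on 'c' 0 → fail=11;  out ∅∪∅=∅
  n3('aea'): parent n2 fail=0; on 'a' 0 → fail=1;  out ∅∪∅=∅
  n7('aaa'): parent n6 fail=1; on 'a' 1 → fail=6;  out ∅∪∅=∅
  n13('ced'): parent n12 fail=0; on 'd' 0 → fail=0;  out ∅∪∅=∅
  n16('acb'): parent n15 fail=11; on 'b' 11→0 → fail=0;  out {3}∪∅={3}
  n4('aeac'): parent n3 fail=1; on 'c' 1 → fail=15;  out ∅∪∅=∅
  n8('aaaa'): parent n7 fail=6; on 'a' 6 → fail=7;  out ∅∪∅=∅
  n14('cedb'): parent n13 fail=0; on 'b' 0 → fail=0;  out {2}∪∅={2}
  n5('aeace'): parent n4 fail=15; on 'e' 15→11 → fail=12;  out {0}∪∅={0}
  n9('aaaac'): parent n8 fail=7; on 'c' 7→6→1 → fail=15;  out ∅∪∅=∅
  n10('aaaacb'): parent n9 fail=15; on 'b' 15 → fail=16;  out {1}∪{3}={1,3}

Scan:
pos 0 'a': at 1
pos 1 'c': at 15
pos 2 'b': at 16  ** P3@[0:2]
pos 3 'a': at 1 ·f
pos 4 'c': at 15
pos 5 'b': at 16  ** P3@[3:5]
pos 6 'd': at 0 ·f
pos 7 'd': at 0
pos 8 'c': at 11
pos 9 'e': at 12
pos 10 'd': at 13
pos 11 'b': at 14  ** P2@[8:11]
pos 12 'c': at 11 ·f
pos 13 'e': at 12
pos 14 'd': at 13
pos 15 'b': at 14  ** P2@[12:15]
pos 16 'a': at 1 ·f
pos 17 'e': at 2
pos 18 'a': at 3
pos 19 'c': at 4
pos 20 'e': at 5  ** P0@[16:20]
pos 21 'a': at 1 ·f
pos 22 'e': at 2
pos 23 'a': at 3
pos 24 'c': at 4
pos 25 'e': at 5  ** P0@[21:25]
pos 26 'd': at 13 ·f
pos 27 'e': at 0 ·f
pos 28 'a': at 1
pos 29 'c': at 15
pos 30 'b': at 16  ** P3@[28:30]
pos 31 'a': at 1 ·f
pos 32 'c': at 15
pos 33 'b': at 16  ** P3@[31:33]
pos 34 'd': at 0 ·f
pos 35 'b': at 0
pos 36 'e': at 0
pos 37 'c': at 11
pos 38 'b': at 0 ·f
pos 39 'd': at 0
pos 40 'd': at 0
pos 41 'b': at 0
pos 42 'a': at 1
pos 43 'e': at 2
pos 44 'a': at 3
pos 45 'c': at 4
pos 46 'e': at 5  ** P0@[42:46]
pos 47 'a': at 1 ·f
pos 48 'e': at 2
pos 49 'a': at 3
pos 50 'c': at 4
pos 51 'e': at 5  ** P0@[47:51]
pos 52 'a': at 1 ·f
pos 53 'c': at 15
pos 54 'b': at 16  ** P3@[52:54]
pos 55 'c': at 11 ·f
pos 56 'c': at 11 ·f
pos 57 'e': at 12
pos 58 'd': at 13
pos 59 'b': at 14  ** P2@[56:59]
pos 60 'a': at 1 ·f
pos 61 'a': at 6

Result: [[2,3],[5,3],[11,2],[15,2],[20,0],[25,0],[30,3],[33,3],[46,0],[51,0],[54,3],[59,2]]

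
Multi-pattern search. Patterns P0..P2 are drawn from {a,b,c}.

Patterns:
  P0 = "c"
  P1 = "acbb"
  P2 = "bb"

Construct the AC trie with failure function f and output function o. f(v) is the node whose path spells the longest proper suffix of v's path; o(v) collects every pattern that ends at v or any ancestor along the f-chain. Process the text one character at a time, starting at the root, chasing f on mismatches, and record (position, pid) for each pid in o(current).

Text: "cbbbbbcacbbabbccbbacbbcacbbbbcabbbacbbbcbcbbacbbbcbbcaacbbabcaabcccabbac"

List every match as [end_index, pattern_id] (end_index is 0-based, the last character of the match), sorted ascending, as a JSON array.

Build automaton:
Trie nodes:
  0='ε' goto a→2 b→6 c→1
  1='c' goto ·  ←P0
  2='a' goto c→3
  3='ac' goto b→4
  4='acb' goto b→5
  5='acbb' goto ·  ←P1
  6='b' goto b→7
  7='bb' goto ·  ←P2

Failure links (BFS by depth):
  fail(1) 'c': from fail(0)=0 chase 'c': 0 ⇒ 0;  out={0}∪out(0)={0}
  fail(2) 'a': from fail(0)=0 chase 'a': 0 ⇒ 0;  out=∅∪out(0)=∅
  fail(6) 'b': from fail(0)=0 chase 'b': 0 ⇒ 0;  out=∅∪out(0)=∅
  fail(3) 'ac': from fail(2)=0 chase 'c': 0 ⇒ 1;  out=∅∪out(1)={0}
  fail(7) 'bb': from fail(6)=0 chase 'b': 0 ⇒ 6;  out={2}∪out(6)={2}
  fail(4) 'acb': from fail(3)=1 chase 'b': 1→0 ⇒ 6;  out=∅∪out(6)=∅
  fail(5) 'acbb': from fail(4)=6 chase 'b': 6 ⇒ 7;  out={1}∪out(7)={1,2}

Scan:
i=0 'c': node 0→1  → match P0@[0:0]
i=1 'b': node 1→6 ·f
i=2 'b': node 6→7  → match P2@[1:2]
i=3 'b': node 7→7 ·f  → match P2@[2:3]
i=4 'b': node 7→7 ·f  → match P2@[3:4]
i=5 'b': node 7→7 ·f  → match P2@[4:5]
i=6 'c': node 7→1 ·f  → match P0@[6:6]
i=7 'a': node 1→2 ·f
i=8 'c': node 2→3  → match P0@[8:8]
i=9 'b': node 3→4
i=10 'b': node 4→5  → match P1@[7:10],P2@[9:10]
i=11 'a': node 5→2 ·f
i=12 'b': node 2→6 ·f
i=13 'b': node 6→7  → match P2@[12:13]
i=14 'c': node 7→1 ·f  → match P0@[14:14]
i=15 'c': node 1→1 ·f  → match P0@[15:15]
i=16 'b': node 1→6 ·f
i=17 'b': node 6→7  → match P2@[16:17]
i=18 'a': node 7→2 ·f
i=19 'c': node 2→3  → match P0@[19:19]
i=20 'b': node 3→4
i=21 'b': node 4→5  → match P1@[18:21],P2@[20:21]
i=22 'c': node 5→1 ·f  → match P0@[22:22]
i=23 'a': node 1→2 ·f
i=24 'c': node 2→3  → match P0@[24:24]
i=25 'b': node 3→4
i=26 'b': node 4→5  → match P1@[23:26],P2@[25:26]
i=27 'b': node 5→7 ·f  → match P2@[26:27]
i=28 'b': node 7→7 ·f  → match P2@[27:28]
i=29 'c': node 7→1 ·f  → match P0@[29:29]
i=30 'a': node 1→2 ·f
i=31 'b': node 2→6 ·f
i=32 'b': node 6→7  → match P2@[31:32]
i=33 'b': node 7→7 ·f  → match P2@[32:33]
i=34 'a': node 7→2 ·f
i=35 'c': node 2→3  → match P0@[35:35]
i=36 'b': node 3→4
i=37 'b': node 4→5  → match P1@[34:37],P2@[36:37]
i=38 'b': node 5→7 ·f  → match P2@[37:38]
i=39 'c': node 7→1 ·f  → match P0@[39:39]
i=40 'b': node 1→6 ·f
i=41 'c': node 6→1 ·f  → match P0@[41:41]
i=42 'b': node 1→6 ·f
i=43 'b': node 6→7  → match P2@[42:43]
i=44 'a': node 7→2 ·f
i=45 'c': node 2→3  → match P0@[45:45]
i=46 'b': node 3→4
i=47 'b': node 4→5  → match P1@[44:47],P2@[46:47]
i=48 'b': node 5→7 ·f  → match P2@[47:48]
i=49 'c': node 7→1 ·f  → match P0@[49:49]
i=50 'b': node 1→6 ·f
i=51 'b': node 6→7  → match P2@[50:51]
i=52 'c': node 7→1 ·f  → match P0@[52:52]
i=53 'a': node 1→2 ·f
i=54 'a': node 2→2 ·f
i=55 'c': node 2→3  → match P0@[55:55]
i=56 'b': node 3→4
i=57 'b': node 4→5  → match P1@[54:57],P2@[56:57]
i=58 'a': node 5→2 ·f
i=59 'b': node 2→6 ·f
i=60 'c': node 6→1 ·f  → match P0@[60:60]
i=61 'a': node 1→2 ·f
i=62 'a': node 2→2 ·f
i=63 'b': node 2→6 ·f
i=64 'c': node 6→1 ·f  → match P0@[64:64]
i=65 'c': node 1→1 ·f  → match P0@[65:65]
i=66 'c': node 1→1 ·f  → match P0@[66:66]
i=67 'a': node 1→2 ·f
i=68 'b': node 2→6 ·f
i=69 'b': node 6→7  → match P2@[68:69]
i=70 'a': node 7→2 ·f
i=71 'c': node 2→3  → match P0@[71:71]

Result: [[0,0],[2,2],[3,2],[4,2],[5,2],[6,0],[8,0],[10,1],[10,2],[13,2],[14,0],[15,0],[17,2],[19,0],[21,1],[21,2],[22,0],[24,0],[26,1],[26,2],[27,2],[28,2],[29,0],[32,2],[33,2],[35,0],[37,1],[37,2],[38,2],[39,0],[41,0],[43,2],[45,0],[47,1],[47,2],[48,2],[49,0],[51,2],[52,0],[55,0],[57,1],[57,2],[60,0],[64,0],[65,0],[66,0],[69,2],[71,0]]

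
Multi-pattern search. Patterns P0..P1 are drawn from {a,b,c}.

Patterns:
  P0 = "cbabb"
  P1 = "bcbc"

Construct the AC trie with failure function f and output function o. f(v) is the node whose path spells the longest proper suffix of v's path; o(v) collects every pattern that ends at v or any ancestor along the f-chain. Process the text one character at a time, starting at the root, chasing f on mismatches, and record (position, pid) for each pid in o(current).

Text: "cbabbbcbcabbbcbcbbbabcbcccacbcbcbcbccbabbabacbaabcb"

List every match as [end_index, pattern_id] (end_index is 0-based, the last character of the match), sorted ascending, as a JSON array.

Build automaton:
Trie nodes:
  0='ε' goto b→6 c→1
  1='c' goto b→2
  2='cb' goto a→3
  3='cba' goto b→4
  4='cbab' goto b→5
  5='cbabb' goto ·  ←P0
  6='b' goto c→7
  7='bc' goto b→8
  8='bcb' goto c→9
  9='bcbc' goto ·  ←P1

BFS fail/out derivation:
  n1('c'): parent n0 fail=0; on 'c' 0 → fail=0;  out ∅∪∅=∅
  n6('b'): parent n0 fail=0; on 'b' 0 → fail=0;  out ∅∪∅=∅
  n2('cb'): parent n1 fail=0; on 'b' 0 → fail=6;  out ∅∪∅=∅
  n7('bc'): parent n6 fail=0; on 'c' 0 → fail=1;  out ∅∪∅=∅
  n3('cba'): parent n2 fail=6; on 'a' 6→0 → fail=0;  out ∅∪∅=∅
  n8('bcb'): parent n7 fail=1; on 'b' 1 → fail=2;  out ∅∪∅=∅
  n4('cbab'): parent n3 fail=0; on 'b' 0 → fail=6;  out ∅∪∅=∅
  n9('bcbc'): parent n8 fail=2; on 'c' 2→6 → fail=7;  out {1}∪∅={1}
  n5('cbabb'): parent n4 fail=6; on 'b' 6→0 → fail=6;  out {0}∪∅={0}

Scan:
i=0 'c': node 0→1
i=1 'b': node 1→2
i=2 'a': node 2→3
i=3 'b': node 3→4
i=4 'b': node 4→5  ** P0@[0:4]
i=5 'b': node 5→6 ·f
i=6 'c': node 6→7
i=7 'b': node 7→8
i=8 'c': node 8→9  ** P1@[5:8]
i=9 'a': node 9→0 ·f
i=10 'b': node 0→6
i=11 'b': node 6→6 ·f
i=12 'b': node 6→6 ·f
i=13 'c': node 6→7
i=14 'b': node 7→8
i=15 'c': node 8→9  ** P1@[12:15]
i=16 'b': node 9→8 ·f
i=17 'b': node 8→6 ·f
i=18 'b': node 6→6 ·f
i=19 'a': node 6→0 ·f
i=20 'b': node 0→6
i=21 'c': node 6→7
i=22 'b': node 7→8
i=23 'c': node 8→9  ** P1@[20:23]
i=24 'c': node 9→1 ·f
i=25 'c': node 1→1 ·f
i=26 'a': node 1→0 ·f
i=27 'c': node 0→1
i=28 'b': node 1→2
i=29 'c': node 2→7 ·f
i=30 'b': node 7→8
i=31 'c': node 8→9  ** P1@[28:31]
i=32 'b': node 9→8 ·f
i=33 'c': node 8→9  ** P1@[30:33]
i=34 'b': node 9→8 ·f
i=35 'c': node 8→9  ** P1@[32:35]
i=36 'c': node 9→1 ·f
i=37 'b': node 1→2
i=38 'a': node 2→3
i=39 'b': node 3→4
i=40 'b': node 4→5  ** P0@[36:40]
i=41 'a': node 5→0 ·f
i=42 'b': node 0→6
i=43 'a': node 6→0 ·f
i=44 'c': node 0→1
i=45 'b': node 1→2
i=46 'a': node 2→3
i=47 'a': node 3→0 ·f
i=48 'b': node 0→6
i=49 'c': node 6→7
i=50 'b': node 7→8

Matches: [[4,0],[8,1],[15,1],[23,1],[31,1],[33,1],[35,1],[40,0]]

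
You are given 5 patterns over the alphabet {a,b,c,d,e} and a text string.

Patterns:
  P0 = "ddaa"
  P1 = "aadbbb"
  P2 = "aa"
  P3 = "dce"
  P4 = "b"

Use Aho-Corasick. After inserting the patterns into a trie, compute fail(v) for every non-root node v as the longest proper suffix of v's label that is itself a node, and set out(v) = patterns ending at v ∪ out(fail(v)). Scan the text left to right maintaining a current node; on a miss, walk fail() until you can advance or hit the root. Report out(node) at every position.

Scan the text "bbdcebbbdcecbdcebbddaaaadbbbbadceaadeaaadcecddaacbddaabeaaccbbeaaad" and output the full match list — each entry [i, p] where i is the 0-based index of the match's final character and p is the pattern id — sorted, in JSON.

Build automaton:
Trie nodes:
  0='ε' goto a→5 b→13 d→1
  1='d' goto c→11 d→2
  2='dd' goto a→3
  3='dda' goto a→4
  4='ddaa' goto ·  [P0 ends]
  5='a' goto a→6
  6='aa' goto d→7  [P2 ends]
  7='aad' goto b→8
  8='aadb' goto b→9
  9='aadbb' goto b→10
  10='aadbbb' goto ·  [P1 ends]
  11='dc' goto e→12
  12='dce' goto ·  [P3 ends]
  13='b' goto ·  [P4 ends]

Failure links (BFS by depth):
  n1('d'): parent n0 fail=0; on 'd' 0 → fail=0;  out ∅∪∅=∅
  n5('a'): parent n0 fail=0; on 'a' 0 → fail=0;  out ∅∪∅=∅
  n13('b'): parent n0 fail=0; on 'b' 0 → fail=0;  out {4}∪∅={4}
  n2('dd'): parent n1 fail=0; on 'd' 0 → fail=1;  out ∅∪∅=∅
  n6('aa'): parent n5 fail=0; on 'a' 0 → fail=5;  out {2}∪∅={2}
  n11('dc'): parent n1 fail=0; on 'c' 0 → fail=0;  out ∅∪∅=∅
  n3('dda'): parent n2 fail=1; on 'a' 1→0 → fail=5;  out ∅∪∅=∅
  n7('aad'): parent n6 fail=5; on 'd' 5→0 → fail=1;  out ∅∪∅=∅
  n12('dce'): parent n11 fail=0; on 'e' 0 → fail=0;  out {3}∪∅={3}
  n4('ddaa'): parent n3 fail=5; on 'a' 5 → fail=6;  out {0}∪{2}={0,2}
  n8('aadb'): parent n7 fail=1; on 'b' 1→0 → fail=13;  out ∅∪{4}={4}
  n9('aadbb'): parent n8 fail=13; on 'b' 13→0 → fail=13;  out ∅∪{4}={4}
  n10('aadbbb'): parent n9 fail=13; on 'b' 13→0 → fail=13;  out {1}∪{4}={1,4}

Text stream:
[0] read 'b'  n0⇒n13  → match P4@[0:0]
[1] read 'b'  n13⇒n13 ·f  → match P4@[1:1]
[2] read 'd'  n13⇒n1 ·f
[3] read 'c'  n1⇒n11
[4] read 'e'  n11⇒n12  → match P3@[2:4]
[5] read 'b'  n12⇒n13 ·f  → match P4@[5:5]
[6] read 'b'  n13⇒n13 ·f  → match P4@[6:6]
[7] read 'b'  n13⇒n13 ·f  → match P4@[7:7]
[8] read 'd'  n13⇒n1 ·f
[9] read 'c'  n1⇒n11
[10] read 'e'  n11⇒n12  → match P3@[8:10]
[11] read 'c'  n12⇒n0 ·f
[12] read 'b'  n0⇒n13  → match P4@[12:12]
[13] read 'd'  n13⇒n1 ·f
[14] read 'c'  n1⇒n11
[15] read 'e'  n11⇒n12  → match P3@[13:15]
[16] read 'b'  n12⇒n13 ·f  → match P4@[16:16]
[17] read 'b'  n13⇒n13 ·f  → match P4@[17:17]
[18] read 'd'  n13⇒n1 ·f
[19] read 'd'  n1⇒n2
[20] read 'a'  n2⇒n3
[21] read 'a'  n3⇒n4  → match P0@[18:21],P2@[20:21]
[22] read 'a'  n4⇒n6 ·f  → match P2@[21:22]
[23] read 'a'  n6⇒n6 ·f  → match P2@[22:23]
[24] read 'd'  n6⇒n7
[25] read 'b'  n7⇒n8  → match P4@[25:25]
[26] read 'b'  n8⇒n9  → match P4@[26:26]
[27] read 'b'  n9⇒n10  → match P1@[22:27],P4@[27:27]
[28] read 'b'  n10⇒n13 ·f  → match P4@[28:28]
[29] read 'a'  n13⇒n5 ·f
[30] read 'd'  n5⇒n1 ·f
[31] read 'c'  n1⇒n11
[32] read 'e'  n11⇒n12  → match P3@[30:32]
[33] read 'a'  n12⇒n5 ·f
[34] read 'a'  n5⇒n6  → match P2@[33:34]
[35] read 'd'  n6⇒n7
[36] read 'e'  n7⇒n0 ·f
[37] read 'a'  n0⇒n5
[38] read 'a'  n5⇒n6  → match P2@[37:38]
[39] read 'a'  n6⇒n6 ·f  → match P2@[38:39]
[40] read 'd'  n6⇒n7
[41] read 'c'  n7⇒n11 ·f
[42] read 'e'  n11⇒n12  → match P3@[40:42]
[43] read 'c'  n12⇒n0 ·f
[44] read 'd'  n0⇒n1
[45] read 'd'  n1⇒n2
[46] read 'a'  n2⇒n3
[47] read 'a'  n3⇒n4  → match P0@[44:47],P2@[46:47]
[48] read 'c'  n4⇒n0 ·f
[49] read 'b'  n0⇒n13  → match P4@[49:49]
[50] read 'd'  n13⇒n1 ·f
[51] read 'd'  n1⇒n2
[52] read 'a'  n2⇒n3
[53] read 'a'  n3⇒n4  → match P0@[50:53],P2@[52:53]
[54] read 'b'  n4⇒n13 ·f  → match P4@[54:54]
[55] read 'e'  n13⇒n0 ·f
[56] read 'a'  n0⇒n5
[57] read 'a'  n5⇒n6  → match P2@[56:57]
[58] read 'c'  n6⇒n0 ·f
[59] read 'c'  n0⇒n0
[60] read 'b'  n0⇒n13  → match P4@[60:60]
[61] read 'b'  n13⇒n13 ·f  → match P4@[61:61]
[62] read 'e'  n13⇒n0 ·f
[63] read 'a'  n0⇒n5
[64] read 'a'  n5⇒n6  → match P2@[63:64]
[65] read 'a'  n6⇒n6 ·f  → match P2@[64:65]
[66] read 'd'  n6⇒n7

Result: [[0,4],[1,4],[4,3],[5,4],[6,4],[7,4],[10,3],[12,4],[15,3],[16,4],[17,4],[21,0],[21,2],[22,2],[23,2],[25,4],[26,4],[27,1],[27,4],[28,4],[32,3],[34,2],[38,2],[39,2],[42,3],[47,0],[47,2],[49,4],[53,0],[53,2],[54,4],[57,2],[60,4],[61,4],[64,2],[65,2]]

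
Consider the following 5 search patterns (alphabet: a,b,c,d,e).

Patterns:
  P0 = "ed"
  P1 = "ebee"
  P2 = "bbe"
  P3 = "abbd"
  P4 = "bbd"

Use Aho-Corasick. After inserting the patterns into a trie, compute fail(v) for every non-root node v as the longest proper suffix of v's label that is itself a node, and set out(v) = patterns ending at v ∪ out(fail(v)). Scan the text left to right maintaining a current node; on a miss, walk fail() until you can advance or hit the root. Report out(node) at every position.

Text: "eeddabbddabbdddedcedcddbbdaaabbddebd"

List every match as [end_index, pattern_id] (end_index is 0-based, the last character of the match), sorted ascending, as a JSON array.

Build automaton:
Trie (insert patterns):
  n0 'ε': a→9 b→6 e→1
  n1 'e': b→3 d→2
  n2 'ed': ·  [P0 ends]
  n3 'eb': e→4
  n4 'ebe': e→5
  n5 'ebee': ·  [P1 ends]
  n6 'b': b→7
  n7 'bb': d→13 e→8
  n8 'bbe': ·  [P2 ends]
  n9 'a': b→10
  n10 'ab': b→11
  n11 'abb': d→12
  n12 'abbd': ·  [P3 ends]
  n13 'bbd': ·  [P4 ends]

Failure links (BFS by depth):
  n1('e'): parent n0 fail=0; on 'e' 0 → fail=0;  out ∅∪∅=∅
  n6('b'): parent n0 fail=0; on 'b' 0 → fail=0;  out ∅∪∅=∅
  n9('a'): parent n0 fail=0; on 'a' 0 → fail=0;  out ∅∪∅=∅
  n2('ed'): parent n1 fail=0; on 'd' 0 → fail=0;  out {0}∪∅={0}
  n3('eb'): parent n1 fail=0; on 'b' 0 → fail=6;  out ∅∪∅=∅
  n7('bb'): parent n6 fail=0; on 'b' 0 → fail=6;  out ∅∪∅=∅
  n10('ab'): parent n9 fail=0; on 'b' 0 → fail=6;  out ∅∪∅=∅
  n4('ebe'): parent n3 fail=6; on 'e' 6→0 → fail=1;  out ∅∪∅=∅
  n8('bbe'): parent n7 fail=6; on 'e' 6→0 → fail=1;  out {2}∪∅={2}
  n11('abb'): parent n10 fail=6; on 'b' 6 → fail=7;  out ∅∪∅=∅
  n13('bbd'): parent n7 fail=6; on 'd' 6→0 → fail=0;  out {4}∪∅={4}
  n5('ebee'): parent n4 fail=1; on 'e' 1→0 → fail=1;  out {1}∪∅={1}
  n12('abbd'): parent n11 fail=7; on 'd' 7 → fail=13;  out {3}∪{4}={3,4}

Text stream:
i=0 'e': node 0→1
i=1 'e': node 1→1 (fail-walked)
i=2 'd': node 1→2  ** P0@[1:2]
i=3 'd': node 2→0 (fail-walked)
i=4 'a': node 0→9
i=5 'b': node 9→10
i=6 'b': node 10→11
i=7 'd': node 11→12  ** P3@[4:7],P4@[5:7]
i=8 'd': node 12→0 (fail-walked)
i=9 'a': node 0→9
i=10 'b': node 9→10
i=11 'b': node 10→11
i=12 'd': node 11→12  ** P3@[9:12],P4@[10:12]
i=13 'd': node 12→0 (fail-walked)
i=14 'd': node 0→0
i=15 'e': node 0→1
i=16 'd': node 1→2  ** P0@[15:16]
i=17 'c': node 2→0 (fail-walked)
i=18 'e': node 0→1
i=19 'd': node 1→2  ** P0@[18:19]
i=20 'c': node 2→0 (fail-walked)
i=21 'd': node 0→0
i=22 'd': node 0→0
i=23 'b': node 0→6
i=24 'b': node 6→7
i=25 'd': node 7→13  ** P4@[23:25]
i=26 'a': node 13→9 (fail-walked)
i=27 'a': node 9→9 (fail-walked)
i=28 'a': node 9→9 (fail-walked)
i=29 'b': node 9→10
i=30 'b': node 10→11
i=31 'd': node 11→12  ** P3@[28:31],P4@[29:31]
i=32 'd': node 12→0 (fail-walked)
i=33 'e': node 0→1
i=34 'b': node 1→3
i=35 'd': node 3→0 (fail-walked)

Matches: [[2,0],[7,3],[7,4],[12,3],[12,4],[16,0],[19,0],[25,4],[31,3],[31,4]]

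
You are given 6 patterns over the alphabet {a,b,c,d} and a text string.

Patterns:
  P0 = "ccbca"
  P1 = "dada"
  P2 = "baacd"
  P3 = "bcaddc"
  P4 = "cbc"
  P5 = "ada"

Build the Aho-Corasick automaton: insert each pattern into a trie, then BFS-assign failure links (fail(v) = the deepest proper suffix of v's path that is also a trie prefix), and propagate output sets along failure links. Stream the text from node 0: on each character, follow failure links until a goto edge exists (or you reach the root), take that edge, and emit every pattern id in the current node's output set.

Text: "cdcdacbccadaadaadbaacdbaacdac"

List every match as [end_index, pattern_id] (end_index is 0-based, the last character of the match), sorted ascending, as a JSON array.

Build:
Trie nodes:
  n0 'ε': a→22 b→10 c→1 d→6
  n1 'c': b→20 c→2
  n2 'cc': b→3
  n3 'ccb': c→4
  n4 'ccbc': a→5
  n5 'ccbca': ·  ←P0
  n6 'd': a→7
  n7 'da': d→8
  n8 'dad': a→9
  n9 'dada': ·  ←P1
  n10 'b': a→11 c→15
  n11 'ba': a→12
  n12 'baa': c→13
  n13 'baac': d→14
  n14 'baacd': ·  ←P2
  n15 'bc': a→16
  n16 'bca': d→17
  n17 'bcad': d→18
  n18 'bcadd': c→19
  n19 'bcaddc': ·  ←P3
  n20 'cb': c→21
  n21 'cbc': ·  ←P4
  n22 'a': d→23
  n23 'ad': a→24
  n24 'ada': ·  ←P5

BFS fail/out derivation:
  fail(1) 'c': from fail(0)=0 chase 'c': 0 ⇒ 0;  out=∅∪out(0)=∅
  fail(6) 'd': from fail(0)=0 chase 'd': 0 ⇒ 0;  out=∅∪out(0)=∅
  fail(10) 'b': from fail(0)=0 chase 'b': 0 ⇒ 0;  out=∅∪out(0)=∅
  fail(22) 'a': from fail(0)=0 chase 'a': 0 ⇒ 0;  out=∅∪out(0)=∅
  fail(2) 'cc': from fail(1)=0 chase 'c': 0 ⇒ 1;  out=∅∪out(1)=∅
  fail(7) 'da': from fail(6)=0 chase 'a': 0 ⇒ 22;  out=∅∪out(22)=∅
  fail(11) 'ba': from fail(10)=0 chase 'a': 0 ⇒ 22;  out=∅∪out(22)=∅
  fail(15) 'bc': from fail(10)=0 chase 'c': 0 ⇒ 1;  out=∅∪out(1)=∅
  fail(20) 'cb': from fail(1)=0 chase 'b': 0 ⇒ 10;  out=∅∪out(10)=∅
  fail(23) 'ad': from fail(22)=0 chase 'd': 0 ⇒ 6;  out=∅∪out(6)=∅
  fail(3) 'ccb': from fail(2)=1 chase 'b': 1 ⇒ 20;  out=∅∪out(20)=∅
  fail(8) 'dad': from fail(7)=22 chase 'd': 22 ⇒ 23;  out=∅∪out(23)=∅
  fail(12) 'baa': from fail(11)=22 chase 'a': 22→0 ⇒ 22;  out=∅∪out(22)=∅
  fail(16) 'bca': from fail(15)=1 chase 'a': 1→0 ⇒ 22;  out=∅∪out(22)=∅
  fail(21) 'cbc': from fail(20)=10 chase 'c': 10 ⇒ 15;  out={4}∪out(15)={4}
  fail(24) 'ada': from fail(23)=6 chase 'a': 6 ⇒ 7;  out={5}∪out(7)={5}
  fail(4) 'ccbc': from fail(3)=20 chase 'c': 20 ⇒ 21;  out=∅∪out(21)={4}
  fail(9) 'dada': from fail(8)=23 chase 'a': 23 ⇒ 24;  out={1}∪out(24)={1,5}
  fail(13) 'baac': from fail(12)=22 chase 'c': 22→0 ⇒ 1;  out=∅∪out(1)=∅
  fail(17) 'bcad': from fail(16)=22 chase 'd': 22 ⇒ 23;  out=∅∪out(23)=∅
  fail(5) 'ccbca': from fail(4)=21 chase 'a': 21→15 ⇒ 16;  out={0}∪out(16)={0}
  fail(14) 'baacd': from fail(13)=1 chase 'd': 1→0 ⇒ 6;  out={2}∪out(6)={2}
  fail(18) 'bcadd': from fail(17)=23 chase 'd': 23→6→0 ⇒ 6;  out=∅∪out(6)=∅
  fail(19) 'bcaddc': from fail(18)=6 chase 'c': 6→0 ⇒ 1;  out={3}∪out(1)={3}

Text stream:
i=0 'c': node 0→1
i=1 'd': node 1→6 (fail-walked)
i=2 'c': node 6→1 (fail-walked)
i=3 'd': node 1→6 (fail-walked)
i=4 'a': node 6→7
i=5 'c': node 7→1 (fail-walked)
i=6 'b': node 1→20
i=7 'c': node 20→21  → match P4@[5:7]
i=8 'c': node 21→2 (fail-walked)
i=9 'a': node 2→22 (fail-walked)
i=10 'd': node 22→23
i=11 'a': node 23→24  → match P5@[9:11]
i=12 'a': node 24→22 (fail-walked)
i=13 'd': node 22→23
i=14 'a': node 23→24  → match P5@[12:14]
i=15 'a': node 24→22 (fail-walked)
i=16 'd': node 22→23
i=17 'b': node 23→10 (fail-walked)
i=18 'a': node 10→11
i=19 'a': node 11→12
i=20 'c': node 12→13
i=21 'd': node 13→14  → match P2@[17:21]
i=22 'b': node 14→10 (fail-walked)
i=23 'a': node 10→11
i=24 'a': node 11→12
i=25 'c': node 12→13
i=26 'd': node 13→14  → match P2@[22:26]
i=27 'a': node 14→7 (fail-walked)
i=28 'c': node 7→1 (fail-walked)

Matches: [[7,4],[11,5],[14,5],[21,2],[26,2]]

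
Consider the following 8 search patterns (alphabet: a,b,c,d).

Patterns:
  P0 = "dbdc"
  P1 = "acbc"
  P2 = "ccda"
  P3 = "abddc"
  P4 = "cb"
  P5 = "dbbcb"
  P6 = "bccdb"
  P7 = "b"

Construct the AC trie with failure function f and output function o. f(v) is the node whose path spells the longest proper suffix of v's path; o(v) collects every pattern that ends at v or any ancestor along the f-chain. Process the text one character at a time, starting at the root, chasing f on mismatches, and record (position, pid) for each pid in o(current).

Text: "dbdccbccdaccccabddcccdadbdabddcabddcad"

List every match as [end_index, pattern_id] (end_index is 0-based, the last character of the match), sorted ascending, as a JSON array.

Build automaton:
Trie nodes:
  n0 'ε': a→5 b→21 c→9 d→1
  n1 'd': b→2
  n2 'db': b→18 d→3
  n3 'dbd': c→4
  n4 'dbdc': ·  ←P0
  n5 'a': b→13 c→6
  n6 'ac': b→7
  n7 'acb': c→8
  n8 'acbc': ·  ←P1
  n9 'c': b→17 c→10
  n10 'cc': d→11
  n11 'ccd': a→12
  n12 'ccda': ·  ←P2
  n13 'ab': d→14
  n14 'abd': d→15
  n15 'abdd': c→16
  n16 'abddc': ·  ←P3
  n17 'cb': ·  ←P4
  n18 'dbb': c→19
  n19 'dbbc': b→20
  n20 'dbbcb': ·  ←P5
  n21 'b': c→22  ←P7
  n22 'bc': c→23
  n23 'bcc': d→24
  n24 'bccd': b→25
  n25 'bccdb': ·  ←P6

Failure links (BFS by depth):
  n1('d'): parent n0 fail=0; on 'd' 0 → fail=0;  out ∅∪∅=∅
  n5('a'): parent n0 fail=0; on 'a' 0 → fail=0;  out ∅∪∅=∅
  n9('c'): parent n0 fail=0; on 'c' 0 → fail=0;  out ∅∪∅=∅
  n21('b'): parent n0 fail=0; on 'b' 0 → fail=0;  out {7}∪∅={7}
  n2('db'): parent n1 fail=0; on 'b' 0 → fail=21;  out ∅∪{7}={7}
  n6('ac'): parent n5 fail=0; on 'c' 0 → fail=9;  out ∅∪∅=∅
  n10('cc'): parent n9 fail=0; on 'c' 0 → fail=9;  out ∅∪∅=∅
  n13('ab'): parent n5 fail=0; on 'b' 0 → fail=21;  out ∅∪{7}={7}
  n17('cb'): parent n9 fail=0; on 'b' 0 → fail=21;  out {4}∪{7}={4,7}
  n22('bc'): parent n21 fail=0; on 'c' 0 → fail=9;  out ∅∪∅=∅
  n3('dbd'): parent n2 fail=21; on 'd' 21→0 → fail=1;  out ∅∪∅=∅
  n7('acb'): parent n6 fail=9; on 'b' 9 → fail=17;  out ∅∪{4,7}={4,7}
  n11('ccd'): parent n10 fail=9; on 'd' 9→0 → fail=1;  out ∅∪∅=∅
  n14('abd'): parent n13 fail=21; on 'd' 21→0 → fail=1;  out ∅∪∅=∅
  n18('dbb'): parent n2 fail=21; on 'b' 21→0 → fail=21;  out ∅∪{7}={7}
  n23('bcc'): parent n22 fail=9; on 'c' 9 → fail=10;  out ∅∪∅=∅
  n4('dbdc'): parent n3 fail=1; on 'c' 1→0 → fail=9;  out {0}∪∅={0}
  n8('acbc'): parent n7 fail=17; on 'c' 17→21 → fail=22;  out {1}∪∅={1}
  n12('ccda'): parent n11 fail=1; on 'a' 1→0 → fail=5;  out {2}∪∅={2}
  n15('abdd'): parent n14 fail=1; on 'd' 1→0 → fail=1;  out ∅∪∅=∅
  n19('dbbc'): parent n18 fail=21; on 'c' 21 → fail=22;  out ∅∪∅=∅
  n24('bccd'): parent n23 fail=10; on 'd' 10 → fail=11;  out ∅∪∅=∅
  n16('abddc'): parent n15 fail=1; on 'c' 1→0 → fail=9;  out {3}∪∅={3}
  n20('dbbcb'): parent n19 fail=22; on 'b' 22→9 → fail=17;  out {5}∪{4,7}={4,5,7}
  n25('bccdb'): parent n24 fail=11; on 'b' 11→1 → fail=2;  out {6}∪{7}={6,7}

Run:
[0] read 'd'  n0⇒n1
[1] read 'b'  n1⇒n2  ** P7@[1:1]
[2] read 'd'  n2⇒n3
[3] read 'c'  n3⇒n4  ** P0@[0:3]
[4] read 'c'  n4⇒n10 ·f
[5] read 'b'  n10⇒n17 ·f  ** P4@[4:5],P7@[5:5]
[6] read 'c'  n17⇒n22 ·f
[7] read 'c'  n22⇒n23
[8] read 'd'  n23⇒n24
[9] read 'a'  n24⇒n12 ·f  ** P2@[6:9]
[10] read 'c'  n12⇒n6 ·f
[11] read 'c'  n6⇒n10 ·f
[12] read 'c'  n10⇒n10 ·f
[13] read 'c'  n10⇒n10 ·f
[14] read 'a'  n10⇒n5 ·f
[15] read 'b'  n5⇒n13  ** P7@[15:15]
[16] read 'd'  n13⇒n14
[17] read 'd'  n14⇒n15
[18] read 'c'  n15⇒n16  ** P3@[14:18]
[19] read 'c'  n16⇒n10 ·f
[20] read 'c'  n10⇒n10 ·f
[21] read 'd'  n10⇒n11
[22] read 'a'  n11⇒n12  ** P2@[19:22]
[23] read 'd'  n12⇒n1 ·f
[24] read 'b'  n1⇒n2  ** P7@[24:24]
[25] read 'd'  n2⇒n3
[26] read 'a'  n3⇒n5 ·f
[27] read 'b'  n5⇒n13  ** P7@[27:27]
[28] read 'd'  n13⇒n14
[29] read 'd'  n14⇒n15
[30] read 'c'  n15⇒n16  ** P3@[26:30]
[31] read 'a'  n16⇒n5 ·f
[32] read 'b'  n5⇒n13  ** P7@[32:32]
[33] read 'd'  n13⇒n14
[34] read 'd'  n14⇒n15
[35] read 'c'  n15⇒n16  ** P3@[31:35]
[36] read 'a'  n16⇒n5 ·f
[37] read 'd'  n5⇒n1 ·f

Matches: [[1,7],[3,0],[5,4],[5,7],[9,2],[15,7],[18,3],[22,2],[24,7],[27,7],[30,3],[32,7],[35,3]]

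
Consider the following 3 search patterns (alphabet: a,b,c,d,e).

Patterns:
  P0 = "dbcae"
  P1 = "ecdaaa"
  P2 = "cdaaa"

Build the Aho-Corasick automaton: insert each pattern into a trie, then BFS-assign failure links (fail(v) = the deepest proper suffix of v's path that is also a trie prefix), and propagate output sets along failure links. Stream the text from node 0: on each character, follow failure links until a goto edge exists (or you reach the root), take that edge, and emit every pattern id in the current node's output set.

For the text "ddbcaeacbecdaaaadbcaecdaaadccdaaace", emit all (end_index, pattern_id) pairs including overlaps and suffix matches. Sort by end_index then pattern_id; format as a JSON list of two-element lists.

Construct AC machine:
Trie (insert patterns):
  n0 'ε': c→12 d→1 e→6
  n1 'd': b→2
  n2 'db': c→3
  n3 'dbc': a→4
  n4 'dbca': e→5
  n5 'dbcae': ·  [P0 ends]
  n6 'e': c→7
  n7 'ec': d→8
  n8 'ecd': a→9
  n9 'ecda': a→10
  n10 'ecdaa': a→11
  n11 'ecdaaa': ·  [P1 ends]
  n12 'c': d→13
  n13 'cd': a→14
  n14 'cda': a→15
  n15 'cdaa': a→16
  n16 'cdaaa': ·  [P2 ends]

BFS fail/out derivation:
  n1('d'): parent n0 fail=0; on 'd' 0 → fail=0;  out ∅∪∅=∅
  n6('e'): parent n0 fail=0; on 'e' 0 → fail=0;  out ∅∪∅=∅
  n12('c'): parent n0 fail=0; on 'c' 0 → fail=0;  out ∅∪∅=∅
  n2('db'): parent n1 fail=0; on 'b' 0 → fail=0;  out ∅∪∅=∅
  n7('ec'): parent n6 fail=0; on 'c' 0 → fail=12;  out ∅∪∅=∅
  n13('cd'): parent n12 fail=0; on 'd' 0 → fail=1;  out ∅∪∅=∅
  n3('dbc'): parent n2 fail=0; on 'c' 0 → fail=12;  out ∅∪∅=∅
  n8('ecd'): parent n7 fail=12; on 'd' 12 → fail=13;  out ∅∪∅=∅
  n14('cda'): parent n13 fail=1; on 'a' 1→0 → fail=0;  out ∅∪∅=∅
  n4('dbca'): parent n3 fail=12; on 'a' 12→0 → fail=0;  out ∅∪∅=∅
  n9('ecda'): parent n8 fail=13; on 'a' 13 → fail=14;  out ∅∪∅=∅
  n15('cdaa'): parent n14 fail=0; on 'a' 0 → fail=0;  out ∅∪∅=∅
  n5('dbcae'): parent n4 fail=0; on 'e' 0 → fail=6;  out {0}∪∅={0}
  n10('ecdaa'): parent n9 fail=14; on 'a' 14 → fail=15;  out ∅∪∅=∅
  n16('cdaaa'): parent n15 fail=0; on 'a' 0 → fail=0;  out {2}∪∅={2}
  n11('ecdaaa'): parent n10 fail=15; on 'a' 15 → fail=16;  out {1}∪{2}={1,2}

Scan:
[0] read 'd'  n0⇒n1
[1] read 'd'  n1⇒n1 (via fail)
[2] read 'b'  n1⇒n2
[3] read 'c'  n2⇒n3
[4] read 'a'  n3⇒n4
[5] read 'e'  n4⇒n5  ** P0@[1:5]
[6] read 'a'  n5⇒n0 (via fail)
[7] read 'c'  n0⇒n12
[8] read 'b'  n12⇒n0 (via fail)
[9] read 'e'  n0⇒n6
[10] read 'c'  n6⇒n7
[11] read 'd'  n7⇒n8
[12] read 'a'  n8⇒n9
[13] read 'a'  n9⇒n10
[14] read 'a'  n10⇒n11  ** P1@[9:14],P2@[10:14]
[15] read 'a'  n11⇒n0 (via fail)
[16] read 'd'  n0⇒n1
[17] read 'b'  n1⇒n2
[18] read 'c'  n2⇒n3
[19] read 'a'  n3⇒n4
[20] read 'e'  n4⇒n5  ** P0@[16:20]
[21] read 'c'  n5⇒n7 (via fail)
[22] read 'd'  n7⇒n8
[23] read 'a'  n8⇒n9
[24] read 'a'  n9⇒n10
[25] read 'a'  n10⇒n11  ** P1@[20:25],P2@[21:25]
[26] read 'd'  n11⇒n1 (via fail)
[27] read 'c'  n1⇒n12 (via fail)
[28] read 'c'  n12⇒n12 (via fail)
[29] read 'd'  n12⇒n13
[30] read 'a'  n13⇒n14
[31] read 'a'  n14⇒n15
[32] read 'a'  n15⇒n16  ** P2@[28:32]
[33] read 'c'  n16⇒n12 (via fail)
[34] read 'e'  n12⇒n6 (via fail)

Result: [[5,0],[14,1],[14,2],[20,0],[25,1],[25,2],[32,2]]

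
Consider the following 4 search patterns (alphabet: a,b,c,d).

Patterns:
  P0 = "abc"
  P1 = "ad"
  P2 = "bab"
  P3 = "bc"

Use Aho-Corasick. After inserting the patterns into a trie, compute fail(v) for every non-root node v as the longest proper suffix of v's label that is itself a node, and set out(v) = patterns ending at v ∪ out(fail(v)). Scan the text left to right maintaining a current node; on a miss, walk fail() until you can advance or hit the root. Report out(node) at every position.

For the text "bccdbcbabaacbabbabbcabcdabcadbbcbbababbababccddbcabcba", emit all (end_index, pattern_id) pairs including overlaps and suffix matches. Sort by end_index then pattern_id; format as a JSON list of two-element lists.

Build automaton:
Trie (insert patterns):
  0='ε' goto a→1 b→5
  1='a' goto b→2 d→4
  2='ab' goto c→3
  3='abc' goto ·  ←P0
  4='ad' goto ·  ←P1
  5='b' goto a→6 c→8
  6='ba' goto b→7
  7='bab' goto ·  ←P2
  8='bc' goto ·  ←P3

BFS fail/out derivation:
  fail(1) 'a': from fail(0)=0 chase 'a': 0 ⇒ 0;  out=∅∪out(0)=∅
  fail(5) 'b': from fail(0)=0 chase 'b': 0 ⇒ 0;  out=∅∪out(0)=∅
  fail(2) 'ab': from fail(1)=0 chase 'b': 0 ⇒ 5;  out=∅∪out(5)=∅
  fail(4) 'ad': from fail(1)=0 chase 'd': 0 ⇒ 0;  out={1}∪out(0)={1}
  fail(6) 'ba': from fail(5)=0 chase 'a': 0 ⇒ 1;  out=∅∪out(1)=∅
  fail(8) 'bc': from fail(5)=0 chase 'c': 0 ⇒ 0;  out={3}∪out(0)={3}
  fail(3) 'abc': from fail(2)=5 chase 'c': 5 ⇒ 8;  out={0}∪out(8)={0,3}
  fail(7) 'bab': from fail(6)=1 chase 'b': 1 ⇒ 2;  out={2}∪out(2)={2}

Scan:
pos 0 'b': at 5
pos 1 'c': at 8  emit P3@[0:1]
pos 2 'c': at 0 (fail-walked)
pos 3 'd': at 0
pos 4 'b': at 5
pos 5 'c': at 8  emit P3@[4:5]
pos 6 'b': at 5 (fail-walked)
pos 7 'a': at 6
pos 8 'b': at 7  emit P2@[6:8]
pos 9 'a': at 6 (fail-walked)
pos 10 'a': at 1 (fail-walked)
pos 11 'c': at 0 (fail-walked)
pos 12 'b': at 5
pos 13 'a': at 6
pos 14 'b': at 7  emit P2@[12:14]
pos 15 'b': at 5 (fail-walked)
pos 16 'a': at 6
pos 17 'b': at 7  emit P2@[15:17]
pos 18 'b': at 5 (fail-walked)
pos 19 'c': at 8  emit P3@[18:19]
pos 20 'a': at 1 (fail-walked)
pos 21 'b': at 2
pos 22 'c': at 3  emit P0@[20:22],P3@[21:22]
pos 23 'd': at 0 (fail-walked)
pos 24 'a': at 1
pos 25 'b': at 2
pos 26 'c': at 3  emit P0@[24:26],P3@[25:26]
pos 27 'a': at 1 (fail-walked)
pos 28 'd': at 4  emit P1@[27:28]
pos 29 'b': at 5 (fail-walked)
pos 30 'b': at 5 (fail-walked)
pos 31 'c': at 8  emit P3@[30:31]
pos 32 'b': at 5 (fail-walked)
pos 33 'b': at 5 (fail-walked)
pos 34 'a': at 6
pos 35 'b': at 7  emit P2@[33:35]
pos 36 'a': at 6 (fail-walked)
pos 37 'b': at 7  emit P2@[35:37]
pos 38 'b': at 5 (fail-walked)
pos 39 'a': at 6
pos 40 'b': at 7  emit P2@[38:40]
pos 41 'a': at 6 (fail-walked)
pos 42 'b': at 7  emit P2@[40:42]
pos 43 'c': at 3 (fail-walked)  emit P0@[41:43],P3@[42:43]
pos 44 'c': at 0 (fail-walked)
pos 45 'd': at 0
pos 46 'd': at 0
pos 47 'b': at 5
pos 48 'c': at 8  emit P3@[47:48]
pos 49 'a': at 1 (fail-walked)
pos 50 'b': at 2
pos 51 'c': at 3  emit P0@[49:51],P3@[50:51]
pos 52 'b': at 5 (fail-walked)
pos 53 'a': at 6

Matches: [[1,3],[5,3],[8,2],[14,2],[17,2],[19,3],[22,0],[22,3],[26,0],[26,3],[28,1],[31,3],[35,2],[37,2],[40,2],[42,2],[43,0],[43,3],[48,3],[51,0],[51,3]]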